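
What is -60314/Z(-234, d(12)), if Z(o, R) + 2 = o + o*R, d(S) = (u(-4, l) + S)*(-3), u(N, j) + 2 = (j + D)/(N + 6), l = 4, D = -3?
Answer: -60314/7135 ≈ -8.4533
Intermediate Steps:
u(N, j) = -2 + (-3 + j)/(6 + N) (u(N, j) = -2 + (j - 3)/(N + 6) = -2 + (-3 + j)/(6 + N))
d(S) = 9/2 - 3*S (d(S) = ((-15 + 4 - 2*(-4))/(6 - 4) + S)*(-3) = ((-15 + 4 + 8)/2 + S)*(-3) = ((½)*(-3) + S)*(-3) = (-3/2 + S)*(-3) = 9/2 - 3*S)
Z(o, R) = -2 + o + R*o (Z(o, R) = -2 + (o + o*R) = -2 + (o + R*o) = -2 + o + R*o)
-60314/Z(-234, d(12)) = -60314/(-2 - 234 + (9/2 - 3*12)*(-234)) = -60314/(-2 - 234 + (9/2 - 36)*(-234)) = -60314/(-2 - 234 - 63/2*(-234)) = -60314/(-2 - 234 + 7371) = -60314/7135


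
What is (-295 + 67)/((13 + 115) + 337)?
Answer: -76/155 ≈ -0.49032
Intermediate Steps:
(-295 + 67)/((13 + 115) + 337) = -228/(128 + 337) = -228/465 = -228*1/465 = -76/155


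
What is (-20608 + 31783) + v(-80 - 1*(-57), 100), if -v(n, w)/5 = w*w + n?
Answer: -38710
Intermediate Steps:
v(n, w) = -5*n - 5*w² (v(n, w) = -5*(w*w + n) = -5*(w² + n) = -5*(n + w²) = -5*n - 5*w²)
(-20608 + 31783) + v(-80 - 1*(-57), 100) = (-20608 + 31783) + (-5*(-80 - 1*(-57)) - 5*100²) = 11175 + (-5*(-80 + 57) - 5*10000) = 11175 + (-5*(-23) - 50000) = 11175 + (115 - 50000) = 11175 - 49885 = -38710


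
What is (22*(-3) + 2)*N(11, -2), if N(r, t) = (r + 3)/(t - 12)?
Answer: 64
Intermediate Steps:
N(r, t) = (3 + r)/(-12 + t)
(22*(-3) + 2)*N(11, -2) = (22*(-3) + 2)*((3 + 11)/(-12 - 2)) = (-66 + 2)*(14/(-14)) = -(-32)*14/7 = -64*(-1) = 64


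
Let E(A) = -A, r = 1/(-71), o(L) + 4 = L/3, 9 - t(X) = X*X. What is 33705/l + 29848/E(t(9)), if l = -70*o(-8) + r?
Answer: 435462692/894573 ≈ 486.78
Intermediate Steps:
t(X) = 9 - X² (t(X) = 9 - X*X = 9 - X²)
o(L) = -4 + L/3
r = -1/71 ≈ -0.014085
l = 99397/213 (l = -70*(-4 + (⅓)*(-8)) - 1/71 = -70*(-4 - 8/3) - 1/71 = -70*(-20/3) - 1/71 = 1400/3 - 1/71 = 99397/213 ≈ 466.65)
33705/l + 29848/E(t(9)) = 33705/(99397/213) + 29848/((-(9 - 1*9²))) = 33705*(213/99397) + 29848/((-(9 - 1*81))) = 7179165/99397 + 29848/((-(9 - 81))) = 7179165/99397 + 29848/((-1*(-72))) = 7179165/99397 + 29848/72 = 7179165/99397 + 29848*(1/72) = 7179165/99397 + 3731/9 = 435462692/894573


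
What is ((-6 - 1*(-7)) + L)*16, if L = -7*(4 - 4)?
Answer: 16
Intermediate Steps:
L = 0 (L = -7*0 = 0)
((-6 - 1*(-7)) + L)*16 = ((-6 - 1*(-7)) + 0)*16 = ((-6 + 7) + 0)*16 = (1 + 0)*16 = 1*16 = 16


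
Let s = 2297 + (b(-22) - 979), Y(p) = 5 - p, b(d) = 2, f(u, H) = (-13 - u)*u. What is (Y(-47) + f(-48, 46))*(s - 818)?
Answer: -817256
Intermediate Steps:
f(u, H) = u*(-13 - u)
s = 1320 (s = 2297 + (2 - 979) = 2297 - 977 = 1320)
(Y(-47) + f(-48, 46))*(s - 818) = ((5 - 1*(-47)) - 1*(-48)*(13 - 48))*(1320 - 818) = ((5 + 47) - 1*(-48)*(-35))*502 = (52 - 1680)*502 = -1628*502 = -817256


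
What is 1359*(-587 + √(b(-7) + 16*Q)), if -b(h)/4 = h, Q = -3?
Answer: -797733 + 2718*I*√5 ≈ -7.9773e+5 + 6077.6*I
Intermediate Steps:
b(h) = -4*h
1359*(-587 + √(b(-7) + 16*Q)) = 1359*(-587 + √(-4*(-7) + 16*(-3))) = 1359*(-587 + √(28 - 48)) = 1359*(-587 + √(-20)) = 1359*(-587 + 2*I*√5) = -797733 + 2718*I*√5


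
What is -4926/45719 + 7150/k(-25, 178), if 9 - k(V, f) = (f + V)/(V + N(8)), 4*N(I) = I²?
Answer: 12567799/45719 ≈ 274.89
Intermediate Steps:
N(I) = I²/4
k(V, f) = 9 - (V + f)/(16 + V) (k(V, f) = 9 - (f + V)/(V + (¼)*8²) = 9 - (V + f)/(V + (¼)*64) = 9 - (V + f)/(V + 16) = 9 - (V + f)/(16 + V))
-4926/45719 + 7150/k(-25, 178) = -4926/45719 + 7150/(((144 - 1*178 + 8*(-25))/(16 - 25))) = -4926*1/45719 + 7150/(((144 - 178 - 200)/(-9))) = -4926/45719 + 7150/((-⅑*(-234))) = -4926/45719 + 7150/26 = -4926/45719 + 7150*(1/26) = -4926/45719 + 275 = 12567799/45719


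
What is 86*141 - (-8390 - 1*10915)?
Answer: 31431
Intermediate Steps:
86*141 - (-8390 - 1*10915) = 12126 - (-8390 - 10915) = 12126 - 1*(-19305) = 12126 + 19305 = 31431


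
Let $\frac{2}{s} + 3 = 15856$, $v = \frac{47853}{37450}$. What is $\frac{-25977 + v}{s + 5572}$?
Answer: $- \frac{5140550834947}{1102689259700} \approx -4.6618$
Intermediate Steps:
$v = \frac{47853}{37450}$ ($v = 47853 \cdot \frac{1}{37450} = \frac{47853}{37450} \approx 1.2778$)
$s = \frac{2}{15853}$ ($s = \frac{2}{-3 + 15856} = \frac{2}{15853} \approx 0.00012616$)
$\frac{-25977 + v}{s + 5572} = \frac{-25977 + \frac{47853}{37450}}{\frac{2}{15853} + 5572} = - \frac{972790797}{37450 \cdot \frac{88332918}{15853}} = \left(- \frac{972790797}{37450}\right) \frac{15853}{88332918} = - \frac{5140550834947}{1102689259700}$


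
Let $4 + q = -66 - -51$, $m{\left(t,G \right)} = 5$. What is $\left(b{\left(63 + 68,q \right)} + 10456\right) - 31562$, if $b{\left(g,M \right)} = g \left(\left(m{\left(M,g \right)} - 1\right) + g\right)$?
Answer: $-3421$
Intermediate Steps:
$q = -19$ ($q = -4 - 15 = -19$)
$b{\left(g,M \right)} = g \left(4 + g\right)$ ($b{\left(g,M \right)} = g \left(\left(5 - 1\right) + g\right) = g \left(4 + g\right)$)
$\left(b{\left(63 + 68,q \right)} + 10456\right) - 31562 = \left(\left(63 + 68\right) \left(4 + \left(63 + 68\right)\right) + 10456\right) - 31562 = \left(131 \left(4 + 131\right) + 10456\right) - 31562 = \left(131 \cdot 135 + 10456\right) - 31562 = \left(17685 + 10456\right) - 31562 = 28141 - 31562 = -3421$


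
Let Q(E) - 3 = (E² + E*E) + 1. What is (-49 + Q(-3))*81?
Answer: -2187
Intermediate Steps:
Q(E) = 4 + 2*E² (Q(E) = 3 + ((E² + E*E) + 1) = 3 + ((E² + E²) + 1) = 3 + (2*E² + 1) = 3 + (1 + 2*E²) = 4 + 2*E²)
(-49 + Q(-3))*81 = (-49 + (4 + 2*(-3)²))*81 = (-49 + (4 + 2*9))*81 = (-49 + (4 + 18))*81 = (-49 + 22)*81 = -27*81 = -2187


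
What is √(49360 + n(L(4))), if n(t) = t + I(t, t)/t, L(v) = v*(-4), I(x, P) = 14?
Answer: √789490/4 ≈ 222.13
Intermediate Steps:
L(v) = -4*v
n(t) = t + 14/t
√(49360 + n(L(4))) = √(49360 + (-4*4 + 14/((-4*4)))) = √(49360 + (-16 + 14/(-16))) = √(49360 + (-16 + 14*(-1/16))) = √(49360 + (-16 - 7/8)) = √(49360 - 135/8) = √(394745/8) = √789490/4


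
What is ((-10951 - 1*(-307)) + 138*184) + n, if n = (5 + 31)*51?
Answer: 16584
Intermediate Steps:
n = 1836 (n = 36*51 = 1836)
((-10951 - 1*(-307)) + 138*184) + n = ((-10951 - 1*(-307)) + 138*184) + 1836 = ((-10951 + 307) + 25392) + 1836 = (-10644 + 25392) + 1836 = 14748 + 1836 = 16584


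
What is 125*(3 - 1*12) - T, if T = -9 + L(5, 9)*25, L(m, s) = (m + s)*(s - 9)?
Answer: -1116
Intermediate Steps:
L(m, s) = (-9 + s)*(m + s) (L(m, s) = (m + s)*(-9 + s) = (-9 + s)*(m + s))
T = -9 (T = -9 + (9**2 - 9*5 - 9*9 + 5*9)*25 = -9 + (81 - 45 - 81 + 45)*25 = -9 + 0*25 = -9 + 0 = -9)
125*(3 - 1*12) - T = 125*(3 - 1*12) - 1*(-9) = 125*(3 - 12) + 9 = 125*(-9) + 9 = -1125 + 9 = -1116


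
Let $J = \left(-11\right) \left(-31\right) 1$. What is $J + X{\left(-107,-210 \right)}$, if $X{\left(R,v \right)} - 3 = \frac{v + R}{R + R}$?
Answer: $\frac{73933}{214} \approx 345.48$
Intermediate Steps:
$X{\left(R,v \right)} = 3 + \frac{R + v}{2 R}$ ($X{\left(R,v \right)} = 3 + \frac{v + R}{R + R} = 3 + \frac{R + v}{2 R}$)
$J = 341$ ($J = 341 \cdot 1 = 341$)
$J + X{\left(-107,-210 \right)} = 341 + \frac{-210 + 7 \left(-107\right)}{2 \left(-107\right)} = 341 + \frac{1}{2} \left(- \frac{1}{107}\right) \left(-210 - 749\right) = 341 + \frac{1}{2} \left(- \frac{1}{107}\right) \left(-959\right) = 341 + \frac{959}{214} = \frac{73933}{214}$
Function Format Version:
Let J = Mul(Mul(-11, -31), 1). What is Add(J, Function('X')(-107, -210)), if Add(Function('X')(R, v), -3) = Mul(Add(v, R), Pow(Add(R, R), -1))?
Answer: Rational(73933, 214) ≈ 345.48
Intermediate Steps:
Function('X')(R, v) = Add(3, Mul(Rational(1, 2), Pow(R, -1), Add(R, v))) (Function('X')(R, v) = Add(3, Mul(Add(v, R), Pow(Add(R, R), -1))) = Add(3, Mul(Add(R, v), Pow(Mul(2, R), -1))) = Add(3, Mul(Add(R, v), Mul(Rational(1, 2), Pow(R, -1)))) = Add(3, Mul(Rational(1, 2), Pow(R, -1), Add(R, v))))
J = 341 (J = Mul(341, 1) = 341)
Add(J, Function('X')(-107, -210)) = Add(341, Mul(Rational(1, 2), Pow(-107, -1), Add(-210, Mul(7, -107)))) = Add(341, Mul(Rational(1, 2), Rational(-1, 107), Add(-210, -749))) = Add(341, Mul(Rational(1, 2), Rational(-1, 107), -959)) = Add(341, Rational(959, 214)) = Rational(73933, 214)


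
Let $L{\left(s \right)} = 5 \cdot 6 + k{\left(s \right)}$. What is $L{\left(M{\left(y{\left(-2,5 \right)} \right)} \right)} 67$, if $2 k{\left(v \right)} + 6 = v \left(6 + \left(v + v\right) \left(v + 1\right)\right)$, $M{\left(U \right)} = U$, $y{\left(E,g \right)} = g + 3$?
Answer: $42009$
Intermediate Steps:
$y{\left(E,g \right)} = 3 + g$
$k{\left(v \right)} = -3 + \frac{v \left(6 + 2 v \left(1 + v\right)\right)}{2}$ ($k{\left(v \right)} = -3 + \frac{v \left(6 + \left(v + v\right) \left(v + 1\right)\right)}{2} = -3 + \frac{v \left(6 + 2 v \left(1 + v\right)\right)}{2}$)
$L{\left(s \right)} = 27 + s^{2} + s^{3} + 3 s$ ($L{\left(s \right)} = 5 \cdot 6 + \left(-3 + s^{2} + s^{3} + 3 s\right) = 30 + \left(-3 + s^{2} + s^{3} + 3 s\right) = 27 + s^{2} + s^{3} + 3 s$)
$L{\left(M{\left(y{\left(-2,5 \right)} \right)} \right)} 67 = \left(27 + \left(3 + 5\right)^{2} + \left(3 + 5\right)^{3} + 3 \left(3 + 5\right)\right) 67 = \left(27 + 8^{2} + 8^{3} + 3 \cdot 8\right) 67 = \left(27 + 64 + 512 + 24\right) 67 = 627 \cdot 67 = 42009$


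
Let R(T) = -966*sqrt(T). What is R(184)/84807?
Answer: -644*sqrt(46)/28269 ≈ -0.15451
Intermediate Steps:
R(184)/84807 = -1932*sqrt(46)/84807 = -1932*sqrt(46)*(1/84807) = -644*sqrt(46)/28269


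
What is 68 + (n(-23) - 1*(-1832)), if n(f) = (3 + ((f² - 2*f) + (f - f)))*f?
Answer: -11394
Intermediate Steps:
n(f) = f*(3 + f² - 2*f) (n(f) = (3 + ((f² - 2*f) + 0))*f = (3 + (f² - 2*f))*f = (3 + f² - 2*f)*f = f*(3 + f² - 2*f))
68 + (n(-23) - 1*(-1832)) = 68 + (-23*(3 + (-23)² - 2*(-23)) - 1*(-1832)) = 68 + (-23*(3 + 529 + 46) + 1832) = 68 + (-23*578 + 1832) = 68 + (-13294 + 1832) = 68 - 11462 = -11394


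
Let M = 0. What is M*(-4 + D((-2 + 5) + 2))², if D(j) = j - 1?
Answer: 0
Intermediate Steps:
D(j) = -1 + j
M*(-4 + D((-2 + 5) + 2))² = 0*(-4 + (-1 + ((-2 + 5) + 2)))² = 0*(-4 + (-1 + (3 + 2)))² = 0*(-4 + (-1 + 5))² = 0*(-4 + 4)² = 0*0² = 0*0 = 0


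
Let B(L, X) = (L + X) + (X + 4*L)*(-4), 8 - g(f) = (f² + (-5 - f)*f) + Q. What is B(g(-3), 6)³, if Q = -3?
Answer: 74088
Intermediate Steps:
g(f) = 11 - f² - f*(-5 - f) (g(f) = 8 - ((f² + (-5 - f)*f) - 3) = 8 - ((f² + f*(-5 - f)) - 3) = 8 - (-3 + f² + f*(-5 - f)) = 8 + (3 - f² - f*(-5 - f)) = 11 - f² - f*(-5 - f))
B(L, X) = -15*L - 3*X (B(L, X) = (L + X) + (-16*L - 4*X) = -15*L - 3*X)
B(g(-3), 6)³ = (-15*(11 + 5*(-3)) - 3*6)³ = (-15*(11 - 15) - 18)³ = (-15*(-4) - 18)³ = (60 - 18)³ = 42³ = 74088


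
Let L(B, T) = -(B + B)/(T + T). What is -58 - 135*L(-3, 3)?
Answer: -193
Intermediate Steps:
L(B, T) = -B/T (L(B, T) = -2*B/(2*T) = -2*B*1/(2*T) = -B/T)
-58 - 135*L(-3, 3) = -58 - (-135)*(-3)/3 = -58 - 135*1 = -58 - 135 = -193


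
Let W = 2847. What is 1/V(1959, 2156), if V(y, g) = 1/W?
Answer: 2847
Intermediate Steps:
V(y, g) = 1/2847
1/V(1959, 2156) = 1/(1/2847) = 2847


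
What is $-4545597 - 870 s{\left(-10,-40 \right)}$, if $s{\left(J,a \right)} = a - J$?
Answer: $-4519497$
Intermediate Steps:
$-4545597 - 870 s{\left(-10,-40 \right)} = -4545597 - 870 \left(-40 - -10\right) = -4545597 - 870 \left(-40 + 10\right) = -4545597 - -26100 = -4545597 + 26100 = -4519497$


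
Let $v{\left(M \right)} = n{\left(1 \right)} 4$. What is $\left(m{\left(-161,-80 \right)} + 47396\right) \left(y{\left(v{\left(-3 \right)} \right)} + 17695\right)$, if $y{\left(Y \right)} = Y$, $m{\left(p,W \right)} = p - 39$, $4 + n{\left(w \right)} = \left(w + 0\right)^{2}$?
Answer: $834566868$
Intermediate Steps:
$n{\left(w \right)} = -4 + w^{2}$ ($n{\left(w \right)} = -4 + \left(w + 0\right)^{2} = -4 + w^{2}$)
$m{\left(p,W \right)} = -39 + p$ ($m{\left(p,W \right)} = p - 39 = -39 + p$)
$v{\left(M \right)} = -12$ ($v{\left(M \right)} = \left(-4 + 1^{2}\right) 4 = \left(-4 + 1\right) 4 = \left(-3\right) 4 = -12$)
$\left(m{\left(-161,-80 \right)} + 47396\right) \left(y{\left(v{\left(-3 \right)} \right)} + 17695\right) = \left(\left(-39 - 161\right) + 47396\right) \left(-12 + 17695\right) = \left(-200 + 47396\right) 17683 = 47196 \cdot 17683 = 834566868$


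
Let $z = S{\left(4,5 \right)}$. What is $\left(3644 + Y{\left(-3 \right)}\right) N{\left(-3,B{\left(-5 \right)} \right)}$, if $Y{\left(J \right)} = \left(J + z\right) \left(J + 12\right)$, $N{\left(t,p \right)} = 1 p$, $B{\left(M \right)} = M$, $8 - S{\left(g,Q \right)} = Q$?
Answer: $-18220$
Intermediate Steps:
$S{\left(g,Q \right)} = 8 - Q$
$N{\left(t,p \right)} = p$
$z = 3$ ($z = 8 - 5 = 3$)
$Y{\left(J \right)} = \left(3 + J\right) \left(12 + J\right)$ ($Y{\left(J \right)} = \left(J + 3\right) \left(J + 12\right) = \left(3 + J\right) \left(12 + J\right)$)
$\left(3644 + Y{\left(-3 \right)}\right) N{\left(-3,B{\left(-5 \right)} \right)} = \left(3644 + \left(36 + \left(-3\right)^{2} + 15 \left(-3\right)\right)\right) \left(-5\right) = \left(3644 + \left(36 + 9 - 45\right)\right) \left(-5\right) = \left(3644 + 0\right) \left(-5\right) = 3644 \left(-5\right) = -18220$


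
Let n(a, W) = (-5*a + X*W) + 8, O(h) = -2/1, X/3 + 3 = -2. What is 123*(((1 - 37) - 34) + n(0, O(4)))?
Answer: -3936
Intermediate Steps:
X = -15 (X = -9 + 3*(-2) = -9 - 6 = -15)
O(h) = -2 (O(h) = -2*1 = -2)
n(a, W) = 8 - 15*W - 5*a (n(a, W) = (-5*a - 15*W) + 8 = (-15*W - 5*a) + 8 = 8 - 15*W - 5*a)
123*(((1 - 37) - 34) + n(0, O(4))) = 123*(((1 - 37) - 34) + (8 - 15*(-2) - 5*0)) = 123*((-36 - 34) + (8 + 30 + 0)) = 123*(-70 + 38) = 123*(-32) = -3936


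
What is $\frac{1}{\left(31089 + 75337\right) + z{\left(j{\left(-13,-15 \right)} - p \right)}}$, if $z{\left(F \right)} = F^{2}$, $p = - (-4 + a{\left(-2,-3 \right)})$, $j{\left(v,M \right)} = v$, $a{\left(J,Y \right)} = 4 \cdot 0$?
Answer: $\frac{1}{106715} \approx 9.3707 \cdot 10^{-6}$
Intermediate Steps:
$a{\left(J,Y \right)} = 0$
$p = 4$ ($p = - (-4 + 0) = \left(-1\right) \left(-4\right) = 4$)
$\frac{1}{\left(31089 + 75337\right) + z{\left(j{\left(-13,-15 \right)} - p \right)}} = \frac{1}{\left(31089 + 75337\right) + \left(-13 - 4\right)^{2}} = \frac{1}{106426 + \left(-13 - 4\right)^{2}} = \frac{1}{106426 + \left(-17\right)^{2}} = \frac{1}{106426 + 289} = \frac{1}{106715}$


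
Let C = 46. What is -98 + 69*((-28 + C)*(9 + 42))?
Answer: 63244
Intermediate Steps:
-98 + 69*((-28 + C)*(9 + 42)) = -98 + 69*((-28 + 46)*(9 + 42)) = -98 + 69*(18*51) = -98 + 69*918 = -98 + 63342 = 63244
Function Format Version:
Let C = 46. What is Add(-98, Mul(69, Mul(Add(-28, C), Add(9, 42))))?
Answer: 63244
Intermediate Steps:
Add(-98, Mul(69, Mul(Add(-28, C), Add(9, 42)))) = Add(-98, Mul(69, Mul(Add(-28, 46), Add(9, 42)))) = Add(-98, Mul(69, Mul(18, 51))) = Add(-98, Mul(69, 918)) = Add(-98, 63342) = 63244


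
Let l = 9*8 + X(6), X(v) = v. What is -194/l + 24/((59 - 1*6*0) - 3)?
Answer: -562/273 ≈ -2.0586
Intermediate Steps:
l = 78 (l = 9*8 + 6 = 72 + 6 = 78)
-194/l + 24/((59 - 1*6*0) - 3) = -194/78 + 24/((59 - 1*6*0) - 3) = -194*1/78 + 24/((59 - 6*0) - 3) = -97/39 + 24/((59 + 0) - 3) = -97/39 + 24/(59 - 3) = -97/39 + 24/56 = -97/39 + 24*(1/56) = -97/39 + 3/7 = -562/273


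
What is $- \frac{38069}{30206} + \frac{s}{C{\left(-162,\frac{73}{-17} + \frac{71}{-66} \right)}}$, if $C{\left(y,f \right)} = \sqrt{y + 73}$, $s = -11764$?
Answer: $- \frac{38069}{30206} + \frac{11764 i \sqrt{89}}{89} \approx -1.2603 + 1247.0 i$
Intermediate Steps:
$C{\left(y,f \right)} = \sqrt{73 + y}$
$- \frac{38069}{30206} + \frac{s}{C{\left(-162,\frac{73}{-17} + \frac{71}{-66} \right)}} = - \frac{38069}{30206} - \frac{11764}{\sqrt{73 - 162}} = \left(-38069\right) \frac{1}{30206} - \frac{11764}{\sqrt{-89}} = - \frac{38069}{30206} - \frac{11764}{i \sqrt{89}} = - \frac{38069}{30206} - 11764 \left(- \frac{i \sqrt{89}}{89}\right) = - \frac{38069}{30206} + \frac{11764 i \sqrt{89}}{89}$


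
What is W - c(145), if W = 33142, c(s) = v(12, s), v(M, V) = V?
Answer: 32997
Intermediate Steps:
c(s) = s
W - c(145) = 33142 - 1*145 = 33142 - 145 = 32997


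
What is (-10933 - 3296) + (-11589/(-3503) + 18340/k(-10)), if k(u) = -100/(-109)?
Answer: 100972369/17515 ≈ 5764.9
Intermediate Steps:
k(u) = 100/109 (k(u) = -100*(-1/109) = 100/109)
(-10933 - 3296) + (-11589/(-3503) + 18340/k(-10)) = (-10933 - 3296) + (-11589/(-3503) + 18340/(100/109)) = -14229 + (-11589*(-1/3503) + 18340*(109/100)) = -14229 + (11589/3503 + 99953/5) = -14229 + 350193304/17515 = 100972369/17515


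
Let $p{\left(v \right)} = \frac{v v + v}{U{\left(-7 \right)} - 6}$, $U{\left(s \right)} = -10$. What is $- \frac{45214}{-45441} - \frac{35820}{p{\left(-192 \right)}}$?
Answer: $\frac{144277259}{8679231} \approx 16.623$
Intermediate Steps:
$p{\left(v \right)} = - \frac{v}{16} - \frac{v^{2}}{16}$ ($p{\left(v \right)} = \frac{v v + v}{-10 - 6} = \frac{v^{2} + v}{-16} = \left(v + v^{2}\right) \left(- \frac{1}{16}\right) = - \frac{v}{16} - \frac{v^{2}}{16}$)
$- \frac{45214}{-45441} - \frac{35820}{p{\left(-192 \right)}} = - \frac{45214}{-45441} - \frac{35820}{\left(- \frac{1}{16}\right) \left(-192\right) \left(1 - 192\right)} = \left(-45214\right) \left(- \frac{1}{45441}\right) - \frac{35820}{\left(- \frac{1}{16}\right) \left(-192\right) \left(-191\right)} = \frac{45214}{45441} - \frac{35820}{-2292} = \frac{45214}{45441} - - \frac{2985}{191} = \frac{45214}{45441} + \frac{2985}{191} = \frac{144277259}{8679231}$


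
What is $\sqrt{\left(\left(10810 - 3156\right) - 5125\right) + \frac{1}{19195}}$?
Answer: $\frac{2 \sqrt{232951268605}}{19195} \approx 50.289$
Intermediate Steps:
$\sqrt{\left(\left(10810 - 3156\right) - 5125\right) + \frac{1}{19195}} = \sqrt{\left(7654 - 5125\right) + \frac{1}{19195}} = \sqrt{2529 + \frac{1}{19195}} = \sqrt{\frac{48544156}{19195}} = \frac{2 \sqrt{232951268605}}{19195}$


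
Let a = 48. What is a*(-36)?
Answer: -1728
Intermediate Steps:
a*(-36) = 48*(-36) = -1728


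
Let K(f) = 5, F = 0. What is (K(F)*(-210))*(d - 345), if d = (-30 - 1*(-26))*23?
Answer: 458850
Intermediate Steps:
d = -92 (d = (-30 + 26)*23 = -4*23 = -92)
(K(F)*(-210))*(d - 345) = (5*(-210))*(-92 - 345) = -1050*(-437) = 458850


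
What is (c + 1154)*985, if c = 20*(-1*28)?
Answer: 585090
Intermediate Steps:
c = -560 (c = 20*(-28) = -560)
(c + 1154)*985 = (-560 + 1154)*985 = 594*985 = 585090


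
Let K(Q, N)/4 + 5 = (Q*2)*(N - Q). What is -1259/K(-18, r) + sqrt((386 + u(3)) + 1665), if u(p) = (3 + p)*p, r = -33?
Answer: -1259/2140 + sqrt(2069) ≈ 44.898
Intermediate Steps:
u(p) = p*(3 + p)
K(Q, N) = -20 + 8*Q*(N - Q) (K(Q, N) = -20 + 4*((Q*2)*(N - Q)) = -20 + 4*((2*Q)*(N - Q)) = -20 + 4*(2*Q*(N - Q)) = -20 + 8*Q*(N - Q))
-1259/K(-18, r) + sqrt((386 + u(3)) + 1665) = -1259/(-20 - 8*(-18)**2 + 8*(-33)*(-18)) + sqrt((386 + 3*(3 + 3)) + 1665) = -1259/(-20 - 8*324 + 4752) + sqrt((386 + 3*6) + 1665) = -1259/(-20 - 2592 + 4752) + sqrt((386 + 18) + 1665) = -1259/2140 + sqrt(404 + 1665) = -1259*1/2140 + sqrt(2069) = -1259/2140 + sqrt(2069)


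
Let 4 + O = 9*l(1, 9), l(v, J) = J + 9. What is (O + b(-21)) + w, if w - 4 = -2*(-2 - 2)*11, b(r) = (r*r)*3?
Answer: 1573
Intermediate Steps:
b(r) = 3*r² (b(r) = r²*3 = 3*r²)
l(v, J) = 9 + J
O = 158 (O = -4 + 9*(9 + 9) = -4 + 9*18 = -4 + 162 = 158)
w = 92 (w = 4 - 2*(-2 - 2)*11 = 4 - 2*(-4)*11 = 4 + 8*11 = 4 + 88 = 92)
(O + b(-21)) + w = (158 + 3*(-21)²) + 92 = (158 + 3*441) + 92 = (158 + 1323) + 92 = 1481 + 92 = 1573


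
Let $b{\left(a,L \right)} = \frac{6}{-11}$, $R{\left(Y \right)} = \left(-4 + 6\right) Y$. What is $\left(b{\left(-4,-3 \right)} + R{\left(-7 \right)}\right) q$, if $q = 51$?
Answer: $- \frac{8160}{11} \approx -741.82$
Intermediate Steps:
$R{\left(Y \right)} = 2 Y$
$b{\left(a,L \right)} = - \frac{6}{11}$ ($b{\left(a,L \right)} = 6 \left(- \frac{1}{11}\right) = - \frac{6}{11}$)
$\left(b{\left(-4,-3 \right)} + R{\left(-7 \right)}\right) q = \left(- \frac{6}{11} + 2 \left(-7\right)\right) 51 = \left(- \frac{6}{11} - 14\right) 51 = \left(- \frac{160}{11}\right) 51 = - \frac{8160}{11}$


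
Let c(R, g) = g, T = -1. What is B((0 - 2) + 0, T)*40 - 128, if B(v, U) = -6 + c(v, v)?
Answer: -448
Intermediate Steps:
B(v, U) = -6 + v
B((0 - 2) + 0, T)*40 - 128 = (-6 + ((0 - 2) + 0))*40 - 128 = (-6 + (-2 + 0))*40 - 128 = (-6 - 2)*40 - 128 = -8*40 - 128 = -320 - 128 = -448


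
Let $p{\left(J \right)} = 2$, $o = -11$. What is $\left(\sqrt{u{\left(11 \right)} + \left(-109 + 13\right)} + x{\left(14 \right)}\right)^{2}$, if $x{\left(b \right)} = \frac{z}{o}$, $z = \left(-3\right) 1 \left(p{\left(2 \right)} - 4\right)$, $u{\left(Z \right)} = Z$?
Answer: $\frac{\left(6 - 11 i \sqrt{85}\right)^{2}}{121} \approx -84.703 - 10.058 i$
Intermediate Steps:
$z = 6$ ($z = \left(-3\right) 1 \left(2 - 4\right) = \left(-3\right) \left(-2\right) = 6$)
$x{\left(b \right)} = - \frac{6}{11}$ ($x{\left(b \right)} = \frac{6}{-11} = 6 \left(- \frac{1}{11}\right) = - \frac{6}{11}$)
$\left(\sqrt{u{\left(11 \right)} + \left(-109 + 13\right)} + x{\left(14 \right)}\right)^{2} = \left(\sqrt{11 + \left(-109 + 13\right)} - \frac{6}{11}\right)^{2} = \left(\sqrt{11 - 96} - \frac{6}{11}\right)^{2} = \left(\sqrt{-85} - \frac{6}{11}\right)^{2} = \left(i \sqrt{85} - \frac{6}{11}\right)^{2} = \left(- \frac{6}{11} + i \sqrt{85}\right)^{2}$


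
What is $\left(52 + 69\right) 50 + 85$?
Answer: $6135$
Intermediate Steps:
$\left(52 + 69\right) 50 + 85 = 121 \cdot 50 + 85 = 6050 + 85 = 6135$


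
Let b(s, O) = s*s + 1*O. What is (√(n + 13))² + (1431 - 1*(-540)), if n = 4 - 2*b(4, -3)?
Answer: 1962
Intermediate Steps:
b(s, O) = O + s² (b(s, O) = s² + O = O + s²)
n = -22 (n = 4 - 2*(-3 + 4²) = 4 - 2*(-3 + 16) = 4 - 2*13 = 4 - 26 = -22)
(√(n + 13))² + (1431 - 1*(-540)) = (√(-22 + 13))² + (1431 - 1*(-540)) = (√(-9))² + (1431 + 540) = (3*I)² + 1971 = -9 + 1971 = 1962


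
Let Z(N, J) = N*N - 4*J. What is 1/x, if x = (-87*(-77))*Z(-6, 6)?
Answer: 1/80388 ≈ 1.2440e-5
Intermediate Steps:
Z(N, J) = N² - 4*J
x = 80388 (x = (-87*(-77))*((-6)² - 4*6) = 6699*(36 - 24) = 6699*12 = 80388)
1/x = 1/80388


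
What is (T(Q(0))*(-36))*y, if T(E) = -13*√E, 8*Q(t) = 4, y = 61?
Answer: 14274*√2 ≈ 20187.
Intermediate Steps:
Q(t) = ½ (Q(t) = (⅛)*4 = ½)
(T(Q(0))*(-36))*y = (-13*√2/2*(-36))*61 = (234*√2)*61 = 14274*√2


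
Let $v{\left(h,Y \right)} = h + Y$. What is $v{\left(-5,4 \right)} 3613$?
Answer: $-3613$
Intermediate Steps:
$v{\left(h,Y \right)} = Y + h$
$v{\left(-5,4 \right)} 3613 = \left(4 - 5\right) 3613 = \left(-1\right) 3613 = -3613$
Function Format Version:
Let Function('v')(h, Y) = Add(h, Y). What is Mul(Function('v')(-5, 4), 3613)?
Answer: -3613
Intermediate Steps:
Function('v')(h, Y) = Add(Y, h)
Mul(Function('v')(-5, 4), 3613) = Mul(Add(4, -5), 3613) = Mul(-1, 3613) = -3613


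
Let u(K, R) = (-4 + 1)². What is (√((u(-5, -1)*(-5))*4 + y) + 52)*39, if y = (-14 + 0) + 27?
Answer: 2028 + 39*I*√167 ≈ 2028.0 + 503.99*I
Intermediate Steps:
y = 13 (y = -14 + 27 = 13)
u(K, R) = 9 (u(K, R) = (-3)² = 9)
(√((u(-5, -1)*(-5))*4 + y) + 52)*39 = (√((9*(-5))*4 + 13) + 52)*39 = (√(-45*4 + 13) + 52)*39 = (√(-180 + 13) + 52)*39 = (√(-167) + 52)*39 = (I*√167 + 52)*39 = (52 + I*√167)*39 = 2028 + 39*I*√167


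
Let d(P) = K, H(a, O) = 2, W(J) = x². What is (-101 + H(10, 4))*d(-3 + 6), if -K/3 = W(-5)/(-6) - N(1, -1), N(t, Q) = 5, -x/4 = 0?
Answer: -1485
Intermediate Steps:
x = 0 (x = -4*0 = 0)
W(J) = 0 (W(J) = 0² = 0)
K = 15 (K = -3*(0/(-6) - 1*5) = -3*(0*(-⅙) - 5) = -3*(0 - 5) = -3*(-5) = 15)
d(P) = 15
(-101 + H(10, 4))*d(-3 + 6) = (-101 + 2)*15 = -99*15 = -1485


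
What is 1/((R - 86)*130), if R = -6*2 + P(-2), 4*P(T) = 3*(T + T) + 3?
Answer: -2/26065 ≈ -7.6731e-5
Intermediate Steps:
P(T) = ¾ + 3*T/2 (P(T) = (3*(T + T) + 3)/4 = (3*(2*T) + 3)/4 = (6*T + 3)/4 = (3 + 6*T)/4 = ¾ + 3*T/2)
R = -57/4 (R = -6*2 + (¾ + (3/2)*(-2)) = -12 + (¾ - 3) = -12 - 9/4 = -57/4 ≈ -14.250)
1/((R - 86)*130) = 1/((-57/4 - 86)*130) = 1/(-401/4*130) = 1/(-26065/2) = -2/26065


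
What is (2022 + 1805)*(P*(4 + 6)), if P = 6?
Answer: 229620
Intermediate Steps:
(2022 + 1805)*(P*(4 + 6)) = (2022 + 1805)*(6*(4 + 6)) = 3827*(6*10) = 3827*60 = 229620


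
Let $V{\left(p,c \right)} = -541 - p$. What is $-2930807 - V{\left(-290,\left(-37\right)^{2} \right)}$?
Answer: $-2930556$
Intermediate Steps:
$-2930807 - V{\left(-290,\left(-37\right)^{2} \right)} = -2930807 - \left(-541 - -290\right) = -2930807 - \left(-541 + 290\right) = -2930807 - -251 = -2930807 + 251 = -2930556$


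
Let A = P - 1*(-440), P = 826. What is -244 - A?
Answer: -1510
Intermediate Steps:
A = 1266 (A = 826 - 1*(-440) = 826 + 440 = 1266)
-244 - A = -244 - 1*1266 = -244 - 1266 = -1510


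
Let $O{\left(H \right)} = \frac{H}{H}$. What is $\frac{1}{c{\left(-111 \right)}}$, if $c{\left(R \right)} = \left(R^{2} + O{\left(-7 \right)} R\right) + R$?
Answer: $\frac{1}{12099} \approx 8.2652 \cdot 10^{-5}$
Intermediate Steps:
$O{\left(H \right)} = 1$
$c{\left(R \right)} = R^{2} + 2 R$ ($c{\left(R \right)} = \left(R^{2} + 1 R\right) + R = \left(R^{2} + R\right) + R = \left(R + R^{2}\right) + R = R^{2} + 2 R$)
$\frac{1}{c{\left(-111 \right)}} = \frac{1}{\left(-111\right) \left(2 - 111\right)} = \frac{1}{\left(-111\right) \left(-109\right)} = \frac{1}{12099}$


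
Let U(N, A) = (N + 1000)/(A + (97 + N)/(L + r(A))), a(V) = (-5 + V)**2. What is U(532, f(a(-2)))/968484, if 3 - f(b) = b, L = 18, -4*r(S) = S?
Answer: -22597/352528176 ≈ -6.4100e-5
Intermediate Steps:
r(S) = -S/4
f(b) = 3 - b
U(N, A) = (1000 + N)/(A + (97 + N)/(18 - A/4)) (U(N, A) = (N + 1000)/(A + (97 + N)/(18 - A/4)) = (1000 + N)/(A + (97 + N)/(18 - A/4)))
U(532, f(a(-2)))/968484 = ((72000 - 1000*(3 - (-5 - 2)**2) + 72*532 - 1*(3 - (-5 - 2)**2)*532)/(388 - (3 - (-5 - 2)**2)**2 + 4*532 + 72*(3 - (-5 - 2)**2)))/968484 = ((72000 - 1000*(3 - 1*(-7)**2) + 38304 - 1*(3 - 1*(-7)**2)*532)/(388 - (3 - 1*(-7)**2)**2 + 2128 + 72*(3 - 1*(-7)**2)))*(1/968484) = ((72000 - 1000*(3 - 1*49) + 38304 - 1*(3 - 1*49)*532)/(388 - (3 - 1*49)**2 + 2128 + 72*(3 - 1*49)))*(1/968484) = ((72000 - 1000*(3 - 49) + 38304 - 1*(3 - 49)*532)/(388 - (3 - 49)**2 + 2128 + 72*(3 - 49)))*(1/968484) = ((72000 - 1000*(-46) + 38304 - 1*(-46)*532)/(388 - 1*(-46)**2 + 2128 + 72*(-46)))*(1/968484) = ((72000 + 46000 + 38304 + 24472)/(388 - 1*2116 + 2128 - 3312))*(1/968484) = (180776/(388 - 2116 + 2128 - 3312))*(1/968484) = (180776/(-2912))*(1/968484) = -1/2912*180776*(1/968484) = -22597/364*1/968484 = -22597/352528176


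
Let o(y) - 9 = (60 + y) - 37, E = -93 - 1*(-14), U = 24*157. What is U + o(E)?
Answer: 3721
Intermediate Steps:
U = 3768
E = -79 (E = -93 + 14 = -79)
o(y) = 32 + y (o(y) = 9 + ((60 + y) - 37) = 9 + (23 + y) = 32 + y)
U + o(E) = 3768 + (32 - 79) = 3768 - 47 = 3721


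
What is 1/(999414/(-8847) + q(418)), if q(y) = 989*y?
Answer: 983/406263120 ≈ 2.4196e-6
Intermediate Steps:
1/(999414/(-8847) + q(418)) = 1/(999414/(-8847) + 989*418) = 1/(999414*(-1/8847) + 413402) = 1/(-111046/983 + 413402) = 1/(406263120/983) = 983/406263120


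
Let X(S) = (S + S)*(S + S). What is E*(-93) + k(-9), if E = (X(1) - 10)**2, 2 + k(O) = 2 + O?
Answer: -3357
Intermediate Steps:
X(S) = 4*S**2 (X(S) = (2*S)*(2*S) = 4*S**2)
k(O) = O (k(O) = -2 + (2 + O) = O)
E = 36 (E = (4*1**2 - 10)**2 = (4*1 - 10)**2 = (4 - 10)**2 = (-6)**2 = 36)
E*(-93) + k(-9) = 36*(-93) - 9 = -3348 - 9 = -3357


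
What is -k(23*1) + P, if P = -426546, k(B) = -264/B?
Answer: -9810294/23 ≈ -4.2653e+5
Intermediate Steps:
-k(23*1) + P = -(-264)/(23*1) - 426546 = -(-264)/23 - 426546 = -1*(-264/23) - 426546 = 264/23 - 426546 = -9810294/23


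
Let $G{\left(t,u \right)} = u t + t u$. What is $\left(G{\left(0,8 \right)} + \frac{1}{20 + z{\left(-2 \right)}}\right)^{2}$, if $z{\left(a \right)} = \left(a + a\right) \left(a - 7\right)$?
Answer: $\frac{1}{3136} \approx 0.00031888$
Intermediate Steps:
$z{\left(a \right)} = 2 a \left(-7 + a\right)$
$G{\left(t,u \right)} = 2 t u$ ($G{\left(t,u \right)} = t u + t u = 2 t u$)
$\left(G{\left(0,8 \right)} + \frac{1}{20 + z{\left(-2 \right)}}\right)^{2} = \left(2 \cdot 0 \cdot 8 + \frac{1}{20 + 2 \left(-2\right) \left(-7 - 2\right)}\right)^{2} = \left(0 + \frac{1}{20 + 2 \left(-2\right) \left(-9\right)}\right)^{2} = \left(0 + \frac{1}{20 + 36}\right)^{2} = \left(0 + \frac{1}{56}\right)^{2} = \left(\frac{1}{56}\right)^{2} = \frac{1}{3136}$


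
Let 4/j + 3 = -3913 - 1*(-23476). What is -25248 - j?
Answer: -123462721/4890 ≈ -25248.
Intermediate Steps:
j = 1/4890 (j = 4/(-3 + (-3913 - 1*(-23476))) = 4/(-3 + (-3913 + 23476)) = 4/(-3 + 19563) = 4/19560 = 4*(1/19560) = 1/4890 ≈ 0.00020450)
-25248 - j = -25248 - 1*1/4890 = -25248 - 1/4890 = -123462721/4890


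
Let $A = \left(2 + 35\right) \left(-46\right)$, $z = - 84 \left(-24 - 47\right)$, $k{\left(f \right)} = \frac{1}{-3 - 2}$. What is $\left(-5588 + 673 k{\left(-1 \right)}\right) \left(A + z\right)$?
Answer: $- \frac{121948606}{5} \approx -2.439 \cdot 10^{7}$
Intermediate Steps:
$k{\left(f \right)} = - \frac{1}{5}$ ($k{\left(f \right)} = \frac{1}{-5} = - \frac{1}{5}$)
$z = 5964$ ($z = \left(-84\right) \left(-71\right) = 5964$)
$A = -1702$ ($A = 37 \left(-46\right) = -1702$)
$\left(-5588 + 673 k{\left(-1 \right)}\right) \left(A + z\right) = \left(-5588 + 673 \left(- \frac{1}{5}\right)\right) \left(-1702 + 5964\right) = \left(-5588 - \frac{673}{5}\right) 4262 = \left(- \frac{28613}{5}\right) 4262 = - \frac{121948606}{5}$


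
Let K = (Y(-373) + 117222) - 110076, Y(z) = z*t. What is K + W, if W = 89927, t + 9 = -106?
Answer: 139968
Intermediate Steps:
t = -115 (t = -9 - 106 = -115)
Y(z) = -115*z (Y(z) = z*(-115) = -115*z)
K = 50041 (K = (-115*(-373) + 117222) - 110076 = (42895 + 117222) - 110076 = 160117 - 110076 = 50041)
K + W = 50041 + 89927 = 139968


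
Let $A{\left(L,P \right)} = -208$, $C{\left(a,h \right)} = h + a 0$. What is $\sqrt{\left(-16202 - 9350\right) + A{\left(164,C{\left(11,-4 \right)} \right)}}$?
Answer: $4 i \sqrt{1610} \approx 160.5 i$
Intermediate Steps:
$C{\left(a,h \right)} = h$ ($C{\left(a,h \right)} = h + 0 = h$)
$\sqrt{\left(-16202 - 9350\right) + A{\left(164,C{\left(11,-4 \right)} \right)}} = \sqrt{\left(-16202 - 9350\right) - 208} = \sqrt{-25552 - 208} = \sqrt{-25760} = 4 i \sqrt{1610}$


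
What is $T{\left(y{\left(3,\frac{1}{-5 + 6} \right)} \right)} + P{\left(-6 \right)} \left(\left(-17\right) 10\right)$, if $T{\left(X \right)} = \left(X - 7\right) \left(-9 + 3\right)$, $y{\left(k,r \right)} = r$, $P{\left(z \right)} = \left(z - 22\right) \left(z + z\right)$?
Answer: $-57084$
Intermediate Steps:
$P{\left(z \right)} = 2 z \left(-22 + z\right)$ ($P{\left(z \right)} = \left(-22 + z\right) 2 z = 2 z \left(-22 + z\right)$)
$T{\left(X \right)} = 42 - 6 X$ ($T{\left(X \right)} = \left(-7 + X\right) \left(-6\right) = 42 - 6 X$)
$T{\left(y{\left(3,\frac{1}{-5 + 6} \right)} \right)} + P{\left(-6 \right)} \left(\left(-17\right) 10\right) = \left(42 - \frac{6}{-5 + 6}\right) + 2 \left(-6\right) \left(-22 - 6\right) \left(\left(-17\right) 10\right) = \left(42 - \frac{6}{1}\right) + 2 \left(-6\right) \left(-28\right) \left(-170\right) = \left(42 - 6\right) + 336 \left(-170\right) = \left(42 - 6\right) - 57120 = 36 - 57120 = -57084$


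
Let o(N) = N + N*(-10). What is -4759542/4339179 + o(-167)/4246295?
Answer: -2244877512317/2047270454645 ≈ -1.0965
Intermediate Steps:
o(N) = -9*N (o(N) = N - 10*N = -9*N)
-4759542/4339179 + o(-167)/4246295 = -4759542/4339179 - 9*(-167)/4246295 = -4759542*1/4339179 + 1503*(1/4246295) = -528838/482131 + 1503/4246295 = -2244877512317/2047270454645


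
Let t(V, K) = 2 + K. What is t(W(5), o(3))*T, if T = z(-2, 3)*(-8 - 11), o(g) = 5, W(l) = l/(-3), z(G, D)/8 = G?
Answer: 2128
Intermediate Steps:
z(G, D) = 8*G
W(l) = -l/3 (W(l) = l*(-⅓) = -l/3)
T = 304 (T = (8*(-2))*(-8 - 11) = -16*(-19) = 304)
t(W(5), o(3))*T = (2 + 5)*304 = 7*304 = 2128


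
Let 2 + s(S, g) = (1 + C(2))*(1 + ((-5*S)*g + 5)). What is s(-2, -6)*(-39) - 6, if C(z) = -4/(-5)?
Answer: 19314/5 ≈ 3862.8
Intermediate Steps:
C(z) = ⅘ (C(z) = -4*(-⅕) = ⅘)
s(S, g) = 44/5 - 9*S*g (s(S, g) = -2 + (1 + ⅘)*(1 + ((-5*S)*g + 5)) = -2 + 9*(1 + (-5*S*g + 5))/5 = -2 + 9*(1 + (5 - 5*S*g))/5 = -2 + 9*(6 - 5*S*g)/5 = -2 + (54/5 - 9*S*g) = 44/5 - 9*S*g)
s(-2, -6)*(-39) - 6 = (44/5 - 9*(-2)*(-6))*(-39) - 6 = (44/5 - 108)*(-39) - 6 = -496/5*(-39) - 6 = 19344/5 - 6 = 19314/5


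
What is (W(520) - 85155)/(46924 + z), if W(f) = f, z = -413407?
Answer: 84635/366483 ≈ 0.23094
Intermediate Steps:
(W(520) - 85155)/(46924 + z) = (520 - 85155)/(46924 - 413407) = -84635/(-366483) = -84635*(-1/366483) = 84635/366483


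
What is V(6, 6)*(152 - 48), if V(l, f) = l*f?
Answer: 3744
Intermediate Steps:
V(l, f) = f*l
V(6, 6)*(152 - 48) = (6*6)*(152 - 48) = 36*104 = 3744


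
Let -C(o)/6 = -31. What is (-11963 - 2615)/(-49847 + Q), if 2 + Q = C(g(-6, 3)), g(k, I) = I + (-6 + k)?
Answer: 14578/49663 ≈ 0.29354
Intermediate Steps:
g(k, I) = -6 + I + k
C(o) = 186 (C(o) = -6*(-31) = 186)
Q = 184 (Q = -2 + 186 = 184)
(-11963 - 2615)/(-49847 + Q) = (-11963 - 2615)/(-49847 + 184) = -14578/(-49663) = -14578*(-1/49663) = 14578/49663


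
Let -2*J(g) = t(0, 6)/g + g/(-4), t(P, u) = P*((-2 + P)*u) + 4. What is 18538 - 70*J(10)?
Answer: 36929/2 ≈ 18465.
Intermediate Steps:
t(P, u) = 4 + P*u*(-2 + P) (t(P, u) = P*(u*(-2 + P)) + 4 = P*u*(-2 + P) + 4 = 4 + P*u*(-2 + P))
J(g) = -2/g + g/8 (J(g) = -((4 + 6*0² - 2*0*6)/g + g/(-4))/2 = -((4 + 6*0 + 0)/g + g*(-¼))/2 = -((4 + 0 + 0)/g - g/4)/2 = -(4/g - g/4)/2 = -2/g + g/8)
18538 - 70*J(10) = 18538 - 70*(-2/10 + (⅛)*10) = 18538 - 70*(-2*⅒ + 5/4) = 18538 - 70*(-⅕ + 5/4) = 18538 - 70*21/20 = 18538 - 1*147/2 = 18538 - 147/2 = 36929/2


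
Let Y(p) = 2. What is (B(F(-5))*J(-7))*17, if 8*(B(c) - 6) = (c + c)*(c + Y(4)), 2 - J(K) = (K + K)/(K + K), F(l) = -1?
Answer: 391/4 ≈ 97.750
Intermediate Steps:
J(K) = 1 (J(K) = 2 - (K + K)/(K + K) = 2 - 2*K/(2*K) = 2 - 2*K*1/(2*K) = 2 - 1*1 = 2 - 1 = 1)
B(c) = 6 + c*(2 + c)/4 (B(c) = 6 + ((c + c)*(c + 2))/8 = 6 + ((2*c)*(2 + c))/8 = 6 + (2*c*(2 + c))/8 = 6 + c*(2 + c)/4)
(B(F(-5))*J(-7))*17 = ((6 + (½)*(-1) + (¼)*(-1)²)*1)*17 = ((6 - ½ + (¼)*1)*1)*17 = ((6 - ½ + ¼)*1)*17 = ((23/4)*1)*17 = (23/4)*17 = 391/4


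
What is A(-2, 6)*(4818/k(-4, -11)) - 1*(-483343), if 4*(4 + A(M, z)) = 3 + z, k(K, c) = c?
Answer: 968219/2 ≈ 4.8411e+5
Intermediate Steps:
A(M, z) = -13/4 + z/4 (A(M, z) = -4 + (3 + z)/4 = -4 + (¾ + z/4) = -13/4 + z/4)
A(-2, 6)*(4818/k(-4, -11)) - 1*(-483343) = (-13/4 + (¼)*6)*(4818/(-11)) - 1*(-483343) = (-13/4 + 3/2)*(4818*(-1/11)) + 483343 = -7/4*(-438) + 483343 = 1533/2 + 483343 = 968219/2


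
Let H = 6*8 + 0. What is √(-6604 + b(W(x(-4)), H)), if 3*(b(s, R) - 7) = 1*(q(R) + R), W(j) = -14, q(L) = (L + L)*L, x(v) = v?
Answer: I*√5045 ≈ 71.028*I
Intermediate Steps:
H = 48 (H = 48 + 0 = 48)
q(L) = 2*L² (q(L) = (2*L)*L = 2*L²)
b(s, R) = 7 + R/3 + 2*R²/3 (b(s, R) = 7 + (1*(2*R² + R))/3 = 7 + (1*(R + 2*R²))/3 = 7 + (R + 2*R²)/3 = 7 + (R/3 + 2*R²/3) = 7 + R/3 + 2*R²/3)
√(-6604 + b(W(x(-4)), H)) = √(-6604 + (7 + (⅓)*48 + (⅔)*48²)) = √(-6604 + (7 + 16 + (⅔)*2304)) = √(-6604 + (7 + 16 + 1536)) = √(-6604 + 1559) = √(-5045) = I*√5045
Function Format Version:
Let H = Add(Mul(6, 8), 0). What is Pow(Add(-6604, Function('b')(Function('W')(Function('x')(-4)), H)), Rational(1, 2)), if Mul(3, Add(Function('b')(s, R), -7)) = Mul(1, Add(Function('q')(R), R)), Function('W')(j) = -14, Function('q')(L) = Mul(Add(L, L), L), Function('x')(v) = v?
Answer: Mul(I, Pow(5045, Rational(1, 2))) ≈ Mul(71.028, I)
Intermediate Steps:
H = 48 (H = Add(48, 0) = 48)
Function('q')(L) = Mul(2, Pow(L, 2)) (Function('q')(L) = Mul(Mul(2, L), L) = Mul(2, Pow(L, 2)))
Function('b')(s, R) = Add(7, Mul(Rational(1, 3), R), Mul(Rational(2, 3), Pow(R, 2))) (Function('b')(s, R) = Add(7, Mul(Rational(1, 3), Mul(1, Add(Mul(2, Pow(R, 2)), R)))) = Add(7, Mul(Rational(1, 3), Mul(1, Add(R, Mul(2, Pow(R, 2)))))) = Add(7, Mul(Rational(1, 3), Add(R, Mul(2, Pow(R, 2))))) = Add(7, Add(Mul(Rational(1, 3), R), Mul(Rational(2, 3), Pow(R, 2)))) = Add(7, Mul(Rational(1, 3), R), Mul(Rational(2, 3), Pow(R, 2))))
Pow(Add(-6604, Function('b')(Function('W')(Function('x')(-4)), H)), Rational(1, 2)) = Pow(Add(-6604, Add(7, Mul(Rational(1, 3), 48), Mul(Rational(2, 3), Pow(48, 2)))), Rational(1, 2)) = Pow(Add(-6604, Add(7, 16, Mul(Rational(2, 3), 2304))), Rational(1, 2)) = Pow(Add(-6604, Add(7, 16, 1536)), Rational(1, 2)) = Pow(Add(-6604, 1559), Rational(1, 2)) = Pow(-5045, Rational(1, 2)) = Mul(I, Pow(5045, Rational(1, 2)))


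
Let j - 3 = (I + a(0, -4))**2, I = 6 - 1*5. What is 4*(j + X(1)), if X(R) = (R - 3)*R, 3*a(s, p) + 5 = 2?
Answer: 4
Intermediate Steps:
a(s, p) = -1 (a(s, p) = -5/3 + (1/3)*2 = -5/3 + 2/3 = -1)
I = 1 (I = 6 - 5 = 1)
X(R) = R*(-3 + R) (X(R) = (-3 + R)*R = R*(-3 + R))
j = 3 (j = 3 + (1 - 1)**2 = 3 + 0**2 = 3 + 0 = 3)
4*(j + X(1)) = 4*(3 + 1*(-3 + 1)) = 4*(3 + 1*(-2)) = 4*(3 - 2) = 4*1 = 4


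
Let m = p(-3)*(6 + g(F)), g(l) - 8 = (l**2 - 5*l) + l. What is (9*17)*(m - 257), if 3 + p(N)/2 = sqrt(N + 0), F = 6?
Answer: -63189 + 7956*I*sqrt(3) ≈ -63189.0 + 13780.0*I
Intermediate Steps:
p(N) = -6 + 2*sqrt(N) (p(N) = -6 + 2*sqrt(N + 0) = -6 + 2*sqrt(N))
g(l) = 8 + l**2 - 4*l (g(l) = 8 + ((l**2 - 5*l) + l) = 8 + (l**2 - 4*l) = 8 + l**2 - 4*l)
m = -156 + 52*I*sqrt(3) (m = (-6 + 2*sqrt(-3))*(6 + (8 + 6**2 - 4*6)) = (-6 + 2*(I*sqrt(3)))*(6 + (8 + 36 - 24)) = (-6 + 2*I*sqrt(3))*(6 + 20) = (-6 + 2*I*sqrt(3))*26 = -156 + 52*I*sqrt(3) ≈ -156.0 + 90.067*I)
(9*17)*(m - 257) = (9*17)*((-156 + 52*I*sqrt(3)) - 257) = 153*(-413 + 52*I*sqrt(3)) = -63189 + 7956*I*sqrt(3)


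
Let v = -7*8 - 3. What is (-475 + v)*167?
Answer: -89178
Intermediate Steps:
v = -59 (v = -56 - 3 = -59)
(-475 + v)*167 = (-475 - 59)*167 = -534*167 = -89178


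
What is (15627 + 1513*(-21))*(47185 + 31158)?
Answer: -1264926078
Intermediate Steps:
(15627 + 1513*(-21))*(47185 + 31158) = (15627 - 31773)*78343 = -16146*78343 = -1264926078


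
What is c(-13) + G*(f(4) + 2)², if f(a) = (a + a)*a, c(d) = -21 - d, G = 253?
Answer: 292460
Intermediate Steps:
f(a) = 2*a² (f(a) = (2*a)*a = 2*a²)
c(-13) + G*(f(4) + 2)² = (-21 - 1*(-13)) + 253*(2*4² + 2)² = (-21 + 13) + 253*(2*16 + 2)² = -8 + 253*(32 + 2)² = -8 + 253*34² = -8 + 253*1156 = -8 + 292468 = 292460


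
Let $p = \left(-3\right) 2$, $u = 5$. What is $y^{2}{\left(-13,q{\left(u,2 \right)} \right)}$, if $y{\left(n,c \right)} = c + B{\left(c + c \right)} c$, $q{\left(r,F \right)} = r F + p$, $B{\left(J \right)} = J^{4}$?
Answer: $268566544$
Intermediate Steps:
$p = -6$
$q{\left(r,F \right)} = -6 + F r$ ($q{\left(r,F \right)} = r F - 6 = F r - 6 = -6 + F r$)
$y{\left(n,c \right)} = c + 16 c^{5}$ ($y{\left(n,c \right)} = c + \left(c + c\right)^{4} c = c + \left(2 c\right)^{4} c = c + 16 c^{4} c = c + 16 c^{5}$)
$y^{2}{\left(-13,q{\left(u,2 \right)} \right)} = \left(\left(-6 + 2 \cdot 5\right) + 16 \left(-6 + 2 \cdot 5\right)^{5}\right)^{2} = \left(\left(-6 + 10\right) + 16 \left(-6 + 10\right)^{5}\right)^{2} = \left(4 + 16 \cdot 4^{5}\right)^{2} = \left(4 + 16 \cdot 1024\right)^{2} = \left(4 + 16384\right)^{2} = 16388^{2} = 268566544$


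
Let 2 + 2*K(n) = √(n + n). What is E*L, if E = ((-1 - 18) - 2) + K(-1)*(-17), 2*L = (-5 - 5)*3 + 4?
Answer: 52 + 221*I*√2/2 ≈ 52.0 + 156.27*I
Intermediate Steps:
K(n) = -1 + √2*√n/2 (K(n) = -1 + √(n + n)/2 = -1 + √(2*n)/2 = -1 + (√2*√n)/2 = -1 + √2*√n/2)
L = -13 (L = ((-5 - 5)*3 + 4)/2 = (-10*3 + 4)/2 = (-30 + 4)/2 = (½)*(-26) = -13)
E = -4 - 17*I*√2/2 (E = ((-1 - 18) - 2) + (-1 + √2*√(-1)/2)*(-17) = (-19 - 2) + (-1 + √2*I/2)*(-17) = -21 + (-1 + I*√2/2)*(-17) = -21 + (17 - 17*I*√2/2) = -4 - 17*I*√2/2 ≈ -4.0 - 12.021*I)
E*L = (-4 - 17*I*√2/2)*(-13) = 52 + 221*I*√2/2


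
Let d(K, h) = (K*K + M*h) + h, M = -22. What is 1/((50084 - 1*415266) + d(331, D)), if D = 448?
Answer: -1/265029 ≈ -3.7732e-6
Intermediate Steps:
d(K, h) = K**2 - 21*h (d(K, h) = (K*K - 22*h) + h = (K**2 - 22*h) + h = K**2 - 21*h)
1/((50084 - 1*415266) + d(331, D)) = 1/((50084 - 1*415266) + (331**2 - 21*448)) = 1/((50084 - 415266) + (109561 - 9408)) = 1/(-365182 + 100153) = 1/(-265029) = -1/265029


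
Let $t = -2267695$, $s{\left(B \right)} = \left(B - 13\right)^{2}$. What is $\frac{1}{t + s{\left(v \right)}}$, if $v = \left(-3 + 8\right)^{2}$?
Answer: $- \frac{1}{2267551} \approx -4.41 \cdot 10^{-7}$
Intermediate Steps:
$v = 25$ ($v = 5^{2} = 25$)
$s{\left(B \right)} = \left(-13 + B\right)^{2}$
$\frac{1}{t + s{\left(v \right)}} = \frac{1}{-2267695 + \left(-13 + 25\right)^{2}} = \frac{1}{-2267695 + 12^{2}} = \frac{1}{-2267695 + 144} = \frac{1}{-2267551} = - \frac{1}{2267551}$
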